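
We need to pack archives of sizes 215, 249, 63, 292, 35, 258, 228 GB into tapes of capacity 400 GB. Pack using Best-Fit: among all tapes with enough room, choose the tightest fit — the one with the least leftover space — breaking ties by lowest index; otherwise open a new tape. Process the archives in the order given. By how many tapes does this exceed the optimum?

Best-Fit: [215] [249,63,35] [292] [258] [228] → 5 tapes.
5 archives exceed 200 GB (half the capacity), and no two of those can share a tape, so at least 5 tapes are needed.
So 5 is already optimal.

0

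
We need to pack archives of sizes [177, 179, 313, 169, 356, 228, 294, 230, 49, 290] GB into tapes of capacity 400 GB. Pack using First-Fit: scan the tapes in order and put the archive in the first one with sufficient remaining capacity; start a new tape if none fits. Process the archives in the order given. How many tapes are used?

Put 177 GB in tape 1; 223 GB remain.
Put 179 GB in tape 1; 44 GB remain.
Put 313 GB in tape 2; 87 GB remain.
Put 169 GB in tape 3; 231 GB remain.
Put 356 GB in tape 4; 44 GB remain.
Put 228 GB in tape 3; 3 GB remain.
Put 294 GB in tape 5; 106 GB remain.
Put 230 GB in tape 6; 170 GB remain.
Put 49 GB in tape 2; 38 GB remain.
Put 290 GB in tape 7; 110 GB remain.

7 tapes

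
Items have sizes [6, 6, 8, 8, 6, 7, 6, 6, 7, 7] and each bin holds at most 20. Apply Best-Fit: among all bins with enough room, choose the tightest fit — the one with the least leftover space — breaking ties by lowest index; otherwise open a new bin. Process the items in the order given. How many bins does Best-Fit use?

4

Put 6 in bin 1; 14 remain.
Put 6 in bin 1; 8 remain.
Put 8 in bin 1; 0 remain.
Put 8 in bin 2; 12 remain.
Put 6 in bin 2; 6 remain.
Put 7 in bin 3; 13 remain.
Put 6 in bin 2; 0 remain.
Put 6 in bin 3; 7 remain.
Put 7 in bin 3; 0 remain.
Put 7 in bin 4; 13 remain.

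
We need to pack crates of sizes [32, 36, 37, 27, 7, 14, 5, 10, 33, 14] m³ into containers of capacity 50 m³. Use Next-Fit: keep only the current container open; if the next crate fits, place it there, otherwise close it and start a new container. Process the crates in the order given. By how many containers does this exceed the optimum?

1

Next-Fit: [32] [36] [37] [27,7,14] [5,10,33] [14] → 6 containers.
Total size 215 m³; any packing needs at least ⌈215/50⌉ = 5 containers.
An optimal packing achieves that bound: [37,10] [36,14] [33,14] [32,7,5] [27] → 5 containers.
Excess: 6 − 5 = 1.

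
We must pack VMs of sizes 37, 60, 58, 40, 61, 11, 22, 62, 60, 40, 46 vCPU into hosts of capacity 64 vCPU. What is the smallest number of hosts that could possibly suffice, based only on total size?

8

Total size = 37 + 60 + 58 + 40 + 61 + 11 + 22 + 62 + 60 + 40 + 46 = 497 vCPU.
⌈497 / 64⌉ = 8.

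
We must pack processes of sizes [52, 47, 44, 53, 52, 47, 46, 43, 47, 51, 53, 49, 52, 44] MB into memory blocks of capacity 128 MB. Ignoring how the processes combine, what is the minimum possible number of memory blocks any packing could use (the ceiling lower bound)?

6

Total size = 52 + 47 + 44 + 53 + 52 + 47 + 46 + 43 + 47 + 51 + 53 + 49 + 52 + 44 = 680 MB.
⌈680 / 128⌉ = 6.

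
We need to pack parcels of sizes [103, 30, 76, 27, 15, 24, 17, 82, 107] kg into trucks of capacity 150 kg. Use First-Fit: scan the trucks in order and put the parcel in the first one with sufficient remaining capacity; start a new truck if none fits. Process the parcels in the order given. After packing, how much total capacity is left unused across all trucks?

119

Put 103 kg in truck 1; 47 kg remain.
Put 30 kg in truck 1; 17 kg remain.
Put 76 kg in truck 2; 74 kg remain.
Put 27 kg in truck 2; 47 kg remain.
Put 15 kg in truck 1; 2 kg remain.
Put 24 kg in truck 2; 23 kg remain.
Put 17 kg in truck 2; 6 kg remain.
Put 82 kg in truck 3; 68 kg remain.
Put 107 kg in truck 4; 43 kg remain.
4 trucks × 150 kg = 600 kg; used 481 kg; unused 119 kg.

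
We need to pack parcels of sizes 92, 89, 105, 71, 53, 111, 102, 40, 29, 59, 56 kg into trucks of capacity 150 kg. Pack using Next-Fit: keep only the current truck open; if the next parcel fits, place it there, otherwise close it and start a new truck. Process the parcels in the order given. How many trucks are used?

92 kg → truck 1 (remaining 58 kg)
89 kg → truck 2 (remaining 61 kg)
105 kg → truck 3 (remaining 45 kg)
71 kg → truck 4 (remaining 79 kg)
53 kg → truck 4 (remaining 26 kg)
111 kg → truck 5 (remaining 39 kg)
102 kg → truck 6 (remaining 48 kg)
40 kg → truck 6 (remaining 8 kg)
29 kg → truck 7 (remaining 121 kg)
59 kg → truck 7 (remaining 62 kg)
56 kg → truck 7 (remaining 6 kg)
Final trucks: [92] [89] [105] [71,53] [111] [102,40] [29,59,56].

7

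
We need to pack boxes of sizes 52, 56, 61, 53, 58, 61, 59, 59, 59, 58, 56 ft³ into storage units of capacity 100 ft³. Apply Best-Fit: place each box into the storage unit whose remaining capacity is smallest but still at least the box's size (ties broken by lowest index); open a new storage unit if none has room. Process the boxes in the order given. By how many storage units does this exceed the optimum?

0

Best-Fit: [52] [56] [61] [53] [58] [61] [59] [59] [59] [58] [56] → 11 storage units.
11 boxes exceed 50 ft³ (half the capacity), and no two of those can share a storage unit, so at least 11 storage units are needed.
So 11 is already optimal.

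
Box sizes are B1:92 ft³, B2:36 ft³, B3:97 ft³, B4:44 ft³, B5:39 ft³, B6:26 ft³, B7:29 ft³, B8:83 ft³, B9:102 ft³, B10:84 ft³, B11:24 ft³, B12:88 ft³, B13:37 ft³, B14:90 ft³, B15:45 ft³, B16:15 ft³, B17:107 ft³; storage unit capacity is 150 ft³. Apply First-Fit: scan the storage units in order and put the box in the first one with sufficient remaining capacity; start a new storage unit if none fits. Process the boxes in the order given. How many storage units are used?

9 storage units

storage unit 1: place B1 (92 ft³), 58 ft³ left
storage unit 1: place B2 (36 ft³), 22 ft³ left
storage unit 2: place B3 (97 ft³), 53 ft³ left
storage unit 2: place B4 (44 ft³), 9 ft³ left
storage unit 3: place B5 (39 ft³), 111 ft³ left
storage unit 3: place B6 (26 ft³), 85 ft³ left
storage unit 3: place B7 (29 ft³), 56 ft³ left
storage unit 4: place B8 (83 ft³), 67 ft³ left
storage unit 5: place B9 (102 ft³), 48 ft³ left
storage unit 6: place B10 (84 ft³), 66 ft³ left
storage unit 3: place B11 (24 ft³), 32 ft³ left
storage unit 7: place B12 (88 ft³), 62 ft³ left
storage unit 4: place B13 (37 ft³), 30 ft³ left
storage unit 8: place B14 (90 ft³), 60 ft³ left
storage unit 5: place B15 (45 ft³), 3 ft³ left
storage unit 1: place B16 (15 ft³), 7 ft³ left
storage unit 9: place B17 (107 ft³), 43 ft³ left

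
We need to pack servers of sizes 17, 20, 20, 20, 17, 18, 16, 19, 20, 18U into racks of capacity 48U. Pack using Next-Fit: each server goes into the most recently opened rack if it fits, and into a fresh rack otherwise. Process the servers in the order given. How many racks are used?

rack 1: place 17U, 31U left
rack 1: place 20U, 11U left
rack 2: place 20U, 28U left
rack 2: place 20U, 8U left
rack 3: place 17U, 31U left
rack 3: place 18U, 13U left
rack 4: place 16U, 32U left
rack 4: place 19U, 13U left
rack 5: place 20U, 28U left
rack 5: place 18U, 10U left

5 racks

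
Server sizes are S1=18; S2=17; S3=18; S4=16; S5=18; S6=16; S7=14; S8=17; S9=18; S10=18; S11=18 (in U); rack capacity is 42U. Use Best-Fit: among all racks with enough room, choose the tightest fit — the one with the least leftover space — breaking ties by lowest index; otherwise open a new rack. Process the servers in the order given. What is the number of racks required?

6

Put S1 (18U) in rack 1; 24U remain.
Put S2 (17U) in rack 1; 7U remain.
Put S3 (18U) in rack 2; 24U remain.
Put S4 (16U) in rack 2; 8U remain.
Put S5 (18U) in rack 3; 24U remain.
Put S6 (16U) in rack 3; 8U remain.
Put S7 (14U) in rack 4; 28U remain.
Put S8 (17U) in rack 4; 11U remain.
Put S9 (18U) in rack 5; 24U remain.
Put S10 (18U) in rack 5; 6U remain.
Put S11 (18U) in rack 6; 24U remain.
Final racks: [18,17] [18,16] [18,16] [14,17] [18,18] [18].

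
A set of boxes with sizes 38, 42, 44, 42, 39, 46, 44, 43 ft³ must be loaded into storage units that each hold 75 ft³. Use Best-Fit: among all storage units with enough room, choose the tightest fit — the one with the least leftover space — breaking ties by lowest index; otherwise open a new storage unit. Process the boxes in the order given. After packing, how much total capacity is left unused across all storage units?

38 ft³ → storage unit 1 (remaining 37 ft³)
42 ft³ → storage unit 2 (remaining 33 ft³)
44 ft³ → storage unit 3 (remaining 31 ft³)
42 ft³ → storage unit 4 (remaining 33 ft³)
39 ft³ → storage unit 5 (remaining 36 ft³)
46 ft³ → storage unit 6 (remaining 29 ft³)
44 ft³ → storage unit 7 (remaining 31 ft³)
43 ft³ → storage unit 8 (remaining 32 ft³)
8 storage units × 75 ft³ = 600 ft³; used 338 ft³; unused 262 ft³.

262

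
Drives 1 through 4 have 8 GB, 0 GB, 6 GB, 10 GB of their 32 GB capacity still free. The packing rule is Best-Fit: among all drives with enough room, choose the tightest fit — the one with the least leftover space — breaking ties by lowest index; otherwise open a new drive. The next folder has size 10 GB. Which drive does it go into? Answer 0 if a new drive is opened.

4

Drives with room: drive 4 (10 GB).
Tightest fit is drive 4 with 10 GB free.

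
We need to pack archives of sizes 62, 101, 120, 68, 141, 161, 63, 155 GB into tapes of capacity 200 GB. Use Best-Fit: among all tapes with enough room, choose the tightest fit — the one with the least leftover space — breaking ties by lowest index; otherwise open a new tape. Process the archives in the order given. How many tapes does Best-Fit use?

62 GB → tape 1 (remaining 138 GB)
101 GB → tape 1 (remaining 37 GB)
120 GB → tape 2 (remaining 80 GB)
68 GB → tape 2 (remaining 12 GB)
141 GB → tape 3 (remaining 59 GB)
161 GB → tape 4 (remaining 39 GB)
63 GB → tape 5 (remaining 137 GB)
155 GB → tape 6 (remaining 45 GB)

6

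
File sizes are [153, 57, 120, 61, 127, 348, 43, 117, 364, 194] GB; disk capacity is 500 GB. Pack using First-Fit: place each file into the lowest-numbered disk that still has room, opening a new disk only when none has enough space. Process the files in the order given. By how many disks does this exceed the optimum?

First-Fit: [153,57,120,61,43] [127,348] [117,364] [194] → 4 disks.
Total size 1584 GB; any packing needs at least ⌈1584/500⌉ = 4 disks.
So 4 is already optimal.

0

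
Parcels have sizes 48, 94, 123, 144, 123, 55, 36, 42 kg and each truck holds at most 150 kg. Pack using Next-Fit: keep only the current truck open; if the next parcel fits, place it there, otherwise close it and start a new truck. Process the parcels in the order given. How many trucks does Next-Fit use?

5

Put 48 kg in truck 1; 102 kg remain.
Put 94 kg in truck 1; 8 kg remain.
Put 123 kg in truck 2; 27 kg remain.
Put 144 kg in truck 3; 6 kg remain.
Put 123 kg in truck 4; 27 kg remain.
Put 55 kg in truck 5; 95 kg remain.
Put 36 kg in truck 5; 59 kg remain.
Put 42 kg in truck 5; 17 kg remain.
Final trucks: [48,94] [123] [144] [123] [55,36,42].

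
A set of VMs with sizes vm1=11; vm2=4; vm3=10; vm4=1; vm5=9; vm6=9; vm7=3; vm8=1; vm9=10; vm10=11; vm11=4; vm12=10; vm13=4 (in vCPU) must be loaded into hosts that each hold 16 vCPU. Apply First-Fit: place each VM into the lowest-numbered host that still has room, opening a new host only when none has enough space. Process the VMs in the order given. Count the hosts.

7

Put vm1 (11 vCPU) in host 1; 5 vCPU remain.
Put vm2 (4 vCPU) in host 1; 1 vCPU remain.
Put vm3 (10 vCPU) in host 2; 6 vCPU remain.
Put vm4 (1 vCPU) in host 1; 0 vCPU remain.
Put vm5 (9 vCPU) in host 3; 7 vCPU remain.
Put vm6 (9 vCPU) in host 4; 7 vCPU remain.
Put vm7 (3 vCPU) in host 2; 3 vCPU remain.
Put vm8 (1 vCPU) in host 2; 2 vCPU remain.
Put vm9 (10 vCPU) in host 5; 6 vCPU remain.
Put vm10 (11 vCPU) in host 6; 5 vCPU remain.
Put vm11 (4 vCPU) in host 3; 3 vCPU remain.
Put vm12 (10 vCPU) in host 7; 6 vCPU remain.
Put vm13 (4 vCPU) in host 4; 3 vCPU remain.
Final hosts: [11,4,1] [10,3,1] [9,4] [9,4] [10] [11] [10].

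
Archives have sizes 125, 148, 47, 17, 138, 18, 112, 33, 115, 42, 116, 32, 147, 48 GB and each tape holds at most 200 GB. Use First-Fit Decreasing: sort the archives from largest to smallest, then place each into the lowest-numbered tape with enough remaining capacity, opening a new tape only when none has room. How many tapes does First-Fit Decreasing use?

Sorted descending: 148, 147, 138, 125, 116, 115, 112, 48, 47, 42, 33, 32, 18, 17.
Put 148 GB in tape 1; 52 GB remain.
Put 147 GB in tape 2; 53 GB remain.
Put 138 GB in tape 3; 62 GB remain.
Put 125 GB in tape 4; 75 GB remain.
Put 116 GB in tape 5; 84 GB remain.
Put 115 GB in tape 6; 85 GB remain.
Put 112 GB in tape 7; 88 GB remain.
Put 48 GB in tape 1; 4 GB remain.
Put 47 GB in tape 2; 6 GB remain.
Put 42 GB in tape 3; 20 GB remain.
Put 33 GB in tape 4; 42 GB remain.
Put 32 GB in tape 4; 10 GB remain.
Put 18 GB in tape 3; 2 GB remain.
Put 17 GB in tape 5; 67 GB remain.

7 tapes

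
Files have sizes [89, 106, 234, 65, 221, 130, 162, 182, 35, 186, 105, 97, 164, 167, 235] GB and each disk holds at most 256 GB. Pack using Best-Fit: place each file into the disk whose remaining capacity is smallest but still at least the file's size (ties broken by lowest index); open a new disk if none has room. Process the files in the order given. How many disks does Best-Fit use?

11 disks

Put 89 GB in disk 1; 167 GB remain.
Put 106 GB in disk 1; 61 GB remain.
Put 234 GB in disk 2; 22 GB remain.
Put 65 GB in disk 3; 191 GB remain.
Put 221 GB in disk 4; 35 GB remain.
Put 130 GB in disk 3; 61 GB remain.
Put 162 GB in disk 5; 94 GB remain.
Put 182 GB in disk 6; 74 GB remain.
Put 35 GB in disk 4; 0 GB remain.
Put 186 GB in disk 7; 70 GB remain.
Put 105 GB in disk 8; 151 GB remain.
Put 97 GB in disk 8; 54 GB remain.
Put 164 GB in disk 9; 92 GB remain.
Put 167 GB in disk 10; 89 GB remain.
Put 235 GB in disk 11; 21 GB remain.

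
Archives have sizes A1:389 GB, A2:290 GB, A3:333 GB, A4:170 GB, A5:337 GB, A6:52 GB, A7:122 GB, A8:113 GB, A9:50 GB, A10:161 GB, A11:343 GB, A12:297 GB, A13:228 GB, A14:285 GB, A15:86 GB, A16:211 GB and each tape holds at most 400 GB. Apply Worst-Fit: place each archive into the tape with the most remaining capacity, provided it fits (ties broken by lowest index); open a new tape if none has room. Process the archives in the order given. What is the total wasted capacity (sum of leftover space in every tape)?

933

tape 1: place A1 (389 GB), 11 GB left
tape 2: place A2 (290 GB), 110 GB left
tape 3: place A3 (333 GB), 67 GB left
tape 4: place A4 (170 GB), 230 GB left
tape 5: place A5 (337 GB), 63 GB left
tape 4: place A6 (52 GB), 178 GB left
tape 4: place A7 (122 GB), 56 GB left
tape 6: place A8 (113 GB), 287 GB left
tape 6: place A9 (50 GB), 237 GB left
tape 6: place A10 (161 GB), 76 GB left
tape 7: place A11 (343 GB), 57 GB left
tape 8: place A12 (297 GB), 103 GB left
tape 9: place A13 (228 GB), 172 GB left
tape 10: place A14 (285 GB), 115 GB left
tape 9: place A15 (86 GB), 86 GB left
tape 11: place A16 (211 GB), 189 GB left
11 tapes × 400 GB = 4400 GB; used 3467 GB; unused 933 GB.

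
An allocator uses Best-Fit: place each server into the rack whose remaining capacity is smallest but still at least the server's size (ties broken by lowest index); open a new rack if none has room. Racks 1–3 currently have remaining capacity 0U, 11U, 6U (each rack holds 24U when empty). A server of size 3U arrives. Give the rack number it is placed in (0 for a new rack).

Racks with room: rack 2 (11U), rack 3 (6U).
Tightest fit is rack 3 with 6U free.

3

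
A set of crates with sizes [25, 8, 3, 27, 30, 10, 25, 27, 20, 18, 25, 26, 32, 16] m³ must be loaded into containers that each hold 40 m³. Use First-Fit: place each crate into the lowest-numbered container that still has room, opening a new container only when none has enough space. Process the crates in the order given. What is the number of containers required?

10 containers

container 1: place 25 m³, 15 m³ left
container 1: place 8 m³, 7 m³ left
container 1: place 3 m³, 4 m³ left
container 2: place 27 m³, 13 m³ left
container 3: place 30 m³, 10 m³ left
container 2: place 10 m³, 3 m³ left
container 4: place 25 m³, 15 m³ left
container 5: place 27 m³, 13 m³ left
container 6: place 20 m³, 20 m³ left
container 6: place 18 m³, 2 m³ left
container 7: place 25 m³, 15 m³ left
container 8: place 26 m³, 14 m³ left
container 9: place 32 m³, 8 m³ left
container 10: place 16 m³, 24 m³ left
Final containers: [25,8,3] [27,10] [30] [25] [27] [20,18] [25] [26] [32] [16].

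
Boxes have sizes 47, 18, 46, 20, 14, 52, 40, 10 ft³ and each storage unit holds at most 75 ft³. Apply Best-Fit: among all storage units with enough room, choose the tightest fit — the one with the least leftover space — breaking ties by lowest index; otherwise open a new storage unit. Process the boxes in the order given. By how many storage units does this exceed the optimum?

0

Best-Fit: [47,18,10] [46,20] [14,52] [40] → 4 storage units.
Total size 247 ft³; any packing needs at least ⌈247/75⌉ = 4 storage units.
So 4 is already optimal.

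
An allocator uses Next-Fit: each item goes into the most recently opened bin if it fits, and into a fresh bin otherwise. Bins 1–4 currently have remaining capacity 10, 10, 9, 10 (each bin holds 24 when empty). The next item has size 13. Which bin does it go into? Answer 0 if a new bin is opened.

0

Next-Fit only looks at bin 4, which has 10 free.
13 does not fit, so a new bin is opened.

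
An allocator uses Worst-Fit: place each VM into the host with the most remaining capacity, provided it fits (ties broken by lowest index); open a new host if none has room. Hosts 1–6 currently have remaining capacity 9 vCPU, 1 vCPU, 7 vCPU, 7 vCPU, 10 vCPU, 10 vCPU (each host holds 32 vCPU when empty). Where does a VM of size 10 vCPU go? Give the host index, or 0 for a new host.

Hosts with room: host 5 (10 vCPU), host 6 (10 vCPU).
Most room is host 5 with 10 vCPU free.

5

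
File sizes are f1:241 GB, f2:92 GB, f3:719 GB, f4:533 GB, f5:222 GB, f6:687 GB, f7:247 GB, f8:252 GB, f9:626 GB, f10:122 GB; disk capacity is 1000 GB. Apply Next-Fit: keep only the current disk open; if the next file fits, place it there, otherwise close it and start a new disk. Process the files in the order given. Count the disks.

f1 (241 GB) → disk 1 (remaining 759 GB)
f2 (92 GB) → disk 1 (remaining 667 GB)
f3 (719 GB) → disk 2 (remaining 281 GB)
f4 (533 GB) → disk 3 (remaining 467 GB)
f5 (222 GB) → disk 3 (remaining 245 GB)
f6 (687 GB) → disk 4 (remaining 313 GB)
f7 (247 GB) → disk 4 (remaining 66 GB)
f8 (252 GB) → disk 5 (remaining 748 GB)
f9 (626 GB) → disk 5 (remaining 122 GB)
f10 (122 GB) → disk 5 (remaining 0 GB)
Final disks: [241,92] [719] [533,222] [687,247] [252,626,122].

5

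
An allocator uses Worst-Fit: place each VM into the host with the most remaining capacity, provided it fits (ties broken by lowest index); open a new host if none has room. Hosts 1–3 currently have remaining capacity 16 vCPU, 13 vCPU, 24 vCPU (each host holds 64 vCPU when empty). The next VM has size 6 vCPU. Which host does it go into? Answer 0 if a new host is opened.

3

Hosts with room: host 1 (16 vCPU), host 2 (13 vCPU), host 3 (24 vCPU).
Most room is host 3 with 24 vCPU free.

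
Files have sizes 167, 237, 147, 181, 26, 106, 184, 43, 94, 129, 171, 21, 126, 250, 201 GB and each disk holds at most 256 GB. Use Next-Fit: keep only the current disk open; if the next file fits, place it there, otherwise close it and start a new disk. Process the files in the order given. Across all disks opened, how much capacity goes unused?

disk 1: place 167 GB, 89 GB left
disk 2: place 237 GB, 19 GB left
disk 3: place 147 GB, 109 GB left
disk 4: place 181 GB, 75 GB left
disk 4: place 26 GB, 49 GB left
disk 5: place 106 GB, 150 GB left
disk 6: place 184 GB, 72 GB left
disk 6: place 43 GB, 29 GB left
disk 7: place 94 GB, 162 GB left
disk 7: place 129 GB, 33 GB left
disk 8: place 171 GB, 85 GB left
disk 8: place 21 GB, 64 GB left
disk 9: place 126 GB, 130 GB left
disk 10: place 250 GB, 6 GB left
disk 11: place 201 GB, 55 GB left
11 disks × 256 GB = 2816 GB; used 2083 GB; unused 733 GB.

733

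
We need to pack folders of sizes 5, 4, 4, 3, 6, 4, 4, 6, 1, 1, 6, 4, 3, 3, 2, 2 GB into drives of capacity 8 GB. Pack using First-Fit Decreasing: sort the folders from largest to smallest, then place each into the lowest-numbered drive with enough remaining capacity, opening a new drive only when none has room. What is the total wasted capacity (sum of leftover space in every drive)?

Sorted descending: 6, 6, 6, 5, 4, 4, 4, 4, 4, 3, 3, 3, 2, 2, 1, 1.
6 GB → drive 1 (remaining 2 GB)
6 GB → drive 2 (remaining 2 GB)
6 GB → drive 3 (remaining 2 GB)
5 GB → drive 4 (remaining 3 GB)
4 GB → drive 5 (remaining 4 GB)
4 GB → drive 5 (remaining 0 GB)
4 GB → drive 6 (remaining 4 GB)
4 GB → drive 6 (remaining 0 GB)
4 GB → drive 7 (remaining 4 GB)
3 GB → drive 4 (remaining 0 GB)
3 GB → drive 7 (remaining 1 GB)
3 GB → drive 8 (remaining 5 GB)
2 GB → drive 1 (remaining 0 GB)
2 GB → drive 2 (remaining 0 GB)
1 GB → drive 3 (remaining 1 GB)
1 GB → drive 3 (remaining 0 GB)
8 drives × 8 GB = 64 GB; used 58 GB; unused 6 GB.

6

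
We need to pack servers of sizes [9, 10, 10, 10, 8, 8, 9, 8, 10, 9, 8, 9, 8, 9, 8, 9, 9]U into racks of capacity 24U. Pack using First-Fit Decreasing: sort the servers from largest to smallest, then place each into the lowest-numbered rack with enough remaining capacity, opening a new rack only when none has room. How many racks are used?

8 racks

Sorted descending: 10, 10, 10, 10, 9, 9, 9, 9, 9, 9, 9, 8, 8, 8, 8, 8, 8.
rack 1: place 10U, 14U left
rack 1: place 10U, 4U left
rack 2: place 10U, 14U left
rack 2: place 10U, 4U left
rack 3: place 9U, 15U left
rack 3: place 9U, 6U left
rack 4: place 9U, 15U left
rack 4: place 9U, 6U left
rack 5: place 9U, 15U left
rack 5: place 9U, 6U left
rack 6: place 9U, 15U left
rack 6: place 8U, 7U left
rack 7: place 8U, 16U left
rack 7: place 8U, 8U left
rack 7: place 8U, 0U left
rack 8: place 8U, 16U left
rack 8: place 8U, 8U left
Final racks: [10,10] [10,10] [9,9] [9,9] [9,9] [9,8] [8,8,8] [8,8].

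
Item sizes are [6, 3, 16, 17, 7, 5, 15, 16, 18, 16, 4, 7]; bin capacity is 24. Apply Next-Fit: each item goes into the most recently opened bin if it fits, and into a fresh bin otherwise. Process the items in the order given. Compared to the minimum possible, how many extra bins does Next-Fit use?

Next-Fit: [6,3] [16] [17,7] [5,15] [16] [18] [16,4] [7] → 8 bins.
Total size 130; any packing needs at least ⌈130/24⌉ = 6 bins.
An optimal packing achieves that bound: [18,6] [17,7] [16,7] [16,5,3] [16,4] [15] → 6 bins.
Excess: 8 − 6 = 2.

2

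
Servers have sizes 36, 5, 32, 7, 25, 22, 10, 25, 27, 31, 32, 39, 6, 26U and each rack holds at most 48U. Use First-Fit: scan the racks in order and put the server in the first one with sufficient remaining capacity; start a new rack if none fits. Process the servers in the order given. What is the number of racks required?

9 racks

Put 36U in rack 1; 12U remain.
Put 5U in rack 1; 7U remain.
Put 32U in rack 2; 16U remain.
Put 7U in rack 1; 0U remain.
Put 25U in rack 3; 23U remain.
Put 22U in rack 3; 1U remain.
Put 10U in rack 2; 6U remain.
Put 25U in rack 4; 23U remain.
Put 27U in rack 5; 21U remain.
Put 31U in rack 6; 17U remain.
Put 32U in rack 7; 16U remain.
Put 39U in rack 8; 9U remain.
Put 6U in rack 2; 0U remain.
Put 26U in rack 9; 22U remain.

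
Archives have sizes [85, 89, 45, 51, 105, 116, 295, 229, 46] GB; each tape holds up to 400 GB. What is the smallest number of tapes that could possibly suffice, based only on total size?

Total size = 85 + 89 + 45 + 51 + 105 + 116 + 295 + 229 + 46 = 1061 GB.
⌈1061 / 400⌉ = 3.

3 tapes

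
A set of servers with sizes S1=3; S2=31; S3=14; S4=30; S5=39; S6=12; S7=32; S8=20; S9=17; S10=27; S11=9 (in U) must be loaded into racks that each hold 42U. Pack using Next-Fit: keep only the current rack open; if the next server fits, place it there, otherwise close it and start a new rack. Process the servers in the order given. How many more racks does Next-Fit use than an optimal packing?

2

Next-Fit: [3,31] [14] [30] [39] [12] [32] [20,17] [27,9] → 8 racks.
Total size 234U; any packing needs at least ⌈234/42⌉ = 6 racks.
An optimal packing achieves that bound: [39,3] [32,9] [31] [30,12] [27,14] [20,17] → 6 racks.
Excess: 8 − 6 = 2.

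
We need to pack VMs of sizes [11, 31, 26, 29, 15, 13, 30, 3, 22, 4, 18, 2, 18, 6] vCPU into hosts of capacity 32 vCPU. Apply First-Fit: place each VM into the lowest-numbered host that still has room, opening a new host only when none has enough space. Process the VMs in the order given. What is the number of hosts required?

8 hosts

Put 11 vCPU in host 1; 21 vCPU remain.
Put 31 vCPU in host 2; 1 vCPU remain.
Put 26 vCPU in host 3; 6 vCPU remain.
Put 29 vCPU in host 4; 3 vCPU remain.
Put 15 vCPU in host 1; 6 vCPU remain.
Put 13 vCPU in host 5; 19 vCPU remain.
Put 30 vCPU in host 6; 2 vCPU remain.
Put 3 vCPU in host 1; 3 vCPU remain.
Put 22 vCPU in host 7; 10 vCPU remain.
Put 4 vCPU in host 3; 2 vCPU remain.
Put 18 vCPU in host 5; 1 vCPU remain.
Put 2 vCPU in host 1; 1 vCPU remain.
Put 18 vCPU in host 8; 14 vCPU remain.
Put 6 vCPU in host 7; 4 vCPU remain.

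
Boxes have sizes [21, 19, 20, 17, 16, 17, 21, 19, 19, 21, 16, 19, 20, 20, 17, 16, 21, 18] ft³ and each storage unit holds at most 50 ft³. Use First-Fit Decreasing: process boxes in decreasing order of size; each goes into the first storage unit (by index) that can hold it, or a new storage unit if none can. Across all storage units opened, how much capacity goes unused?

Sorted descending: 21, 21, 21, 21, 20, 20, 20, 19, 19, 19, 19, 18, 17, 17, 17, 16, 16, 16.
storage unit 1: place 21 ft³, 29 ft³ left
storage unit 1: place 21 ft³, 8 ft³ left
storage unit 2: place 21 ft³, 29 ft³ left
storage unit 2: place 21 ft³, 8 ft³ left
storage unit 3: place 20 ft³, 30 ft³ left
storage unit 3: place 20 ft³, 10 ft³ left
storage unit 4: place 20 ft³, 30 ft³ left
storage unit 4: place 19 ft³, 11 ft³ left
storage unit 5: place 19 ft³, 31 ft³ left
storage unit 5: place 19 ft³, 12 ft³ left
storage unit 6: place 19 ft³, 31 ft³ left
storage unit 6: place 18 ft³, 13 ft³ left
storage unit 7: place 17 ft³, 33 ft³ left
storage unit 7: place 17 ft³, 16 ft³ left
storage unit 8: place 17 ft³, 33 ft³ left
storage unit 7: place 16 ft³, 0 ft³ left
storage unit 8: place 16 ft³, 17 ft³ left
storage unit 8: place 16 ft³, 1 ft³ left
8 storage units × 50 ft³ = 400 ft³; used 337 ft³; unused 63 ft³.

63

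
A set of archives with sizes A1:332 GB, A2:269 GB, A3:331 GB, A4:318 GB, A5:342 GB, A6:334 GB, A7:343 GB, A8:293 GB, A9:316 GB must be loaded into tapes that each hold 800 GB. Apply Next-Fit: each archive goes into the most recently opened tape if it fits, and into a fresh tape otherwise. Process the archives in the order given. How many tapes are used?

Put A1 (332 GB) in tape 1; 468 GB remain.
Put A2 (269 GB) in tape 1; 199 GB remain.
Put A3 (331 GB) in tape 2; 469 GB remain.
Put A4 (318 GB) in tape 2; 151 GB remain.
Put A5 (342 GB) in tape 3; 458 GB remain.
Put A6 (334 GB) in tape 3; 124 GB remain.
Put A7 (343 GB) in tape 4; 457 GB remain.
Put A8 (293 GB) in tape 4; 164 GB remain.
Put A9 (316 GB) in tape 5; 484 GB remain.

5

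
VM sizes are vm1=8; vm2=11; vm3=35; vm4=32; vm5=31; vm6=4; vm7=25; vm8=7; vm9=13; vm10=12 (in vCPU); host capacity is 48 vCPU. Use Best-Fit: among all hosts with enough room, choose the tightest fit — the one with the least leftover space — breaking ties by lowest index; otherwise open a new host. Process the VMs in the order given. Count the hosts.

vm1 (8 vCPU) → host 1 (remaining 40 vCPU)
vm2 (11 vCPU) → host 1 (remaining 29 vCPU)
vm3 (35 vCPU) → host 2 (remaining 13 vCPU)
vm4 (32 vCPU) → host 3 (remaining 16 vCPU)
vm5 (31 vCPU) → host 4 (remaining 17 vCPU)
vm6 (4 vCPU) → host 2 (remaining 9 vCPU)
vm7 (25 vCPU) → host 1 (remaining 4 vCPU)
vm8 (7 vCPU) → host 2 (remaining 2 vCPU)
vm9 (13 vCPU) → host 3 (remaining 3 vCPU)
vm10 (12 vCPU) → host 4 (remaining 5 vCPU)
Final hosts: [8,11,25] [35,4,7] [32,13] [31,12].

4 hosts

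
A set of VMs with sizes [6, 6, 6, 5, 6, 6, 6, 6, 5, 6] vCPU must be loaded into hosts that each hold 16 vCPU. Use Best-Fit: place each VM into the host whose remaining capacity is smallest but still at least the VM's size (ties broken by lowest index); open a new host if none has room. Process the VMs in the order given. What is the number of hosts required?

5

6 vCPU → host 1 (remaining 10 vCPU)
6 vCPU → host 1 (remaining 4 vCPU)
6 vCPU → host 2 (remaining 10 vCPU)
5 vCPU → host 2 (remaining 5 vCPU)
6 vCPU → host 3 (remaining 10 vCPU)
6 vCPU → host 3 (remaining 4 vCPU)
6 vCPU → host 4 (remaining 10 vCPU)
6 vCPU → host 4 (remaining 4 vCPU)
5 vCPU → host 2 (remaining 0 vCPU)
6 vCPU → host 5 (remaining 10 vCPU)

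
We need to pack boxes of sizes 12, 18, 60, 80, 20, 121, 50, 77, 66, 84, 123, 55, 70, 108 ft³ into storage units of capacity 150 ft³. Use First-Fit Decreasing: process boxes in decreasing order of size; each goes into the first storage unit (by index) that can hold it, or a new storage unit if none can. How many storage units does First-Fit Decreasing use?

Sorted descending: 123, 121, 108, 84, 80, 77, 70, 66, 60, 55, 50, 20, 18, 12.
storage unit 1: place 123 ft³, 27 ft³ left
storage unit 2: place 121 ft³, 29 ft³ left
storage unit 3: place 108 ft³, 42 ft³ left
storage unit 4: place 84 ft³, 66 ft³ left
storage unit 5: place 80 ft³, 70 ft³ left
storage unit 6: place 77 ft³, 73 ft³ left
storage unit 5: place 70 ft³, 0 ft³ left
storage unit 4: place 66 ft³, 0 ft³ left
storage unit 6: place 60 ft³, 13 ft³ left
storage unit 7: place 55 ft³, 95 ft³ left
storage unit 7: place 50 ft³, 45 ft³ left
storage unit 1: place 20 ft³, 7 ft³ left
storage unit 2: place 18 ft³, 11 ft³ left
storage unit 3: place 12 ft³, 30 ft³ left
Final storage units: [123,20] [121,18] [108,12] [84,66] [80,70] [77,60] [55,50].

7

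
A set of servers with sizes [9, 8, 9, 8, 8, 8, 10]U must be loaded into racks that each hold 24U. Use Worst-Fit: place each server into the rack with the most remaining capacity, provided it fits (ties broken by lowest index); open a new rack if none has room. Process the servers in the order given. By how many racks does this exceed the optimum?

1

Worst-Fit: [9,8] [9,8] [8,8] [10] → 4 racks.
Total size 60U; any packing needs at least ⌈60/24⌉ = 3 racks.
An optimal packing achieves that bound: [10,9] [9,8] [8,8,8] → 3 racks.
Excess: 4 − 3 = 1.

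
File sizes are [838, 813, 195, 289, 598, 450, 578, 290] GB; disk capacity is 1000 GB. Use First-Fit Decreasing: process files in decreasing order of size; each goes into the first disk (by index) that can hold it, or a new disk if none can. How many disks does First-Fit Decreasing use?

Sorted descending: 838, 813, 598, 578, 450, 290, 289, 195.
838 GB → disk 1 (remaining 162 GB)
813 GB → disk 2 (remaining 187 GB)
598 GB → disk 3 (remaining 402 GB)
578 GB → disk 4 (remaining 422 GB)
450 GB → disk 5 (remaining 550 GB)
290 GB → disk 3 (remaining 112 GB)
289 GB → disk 4 (remaining 133 GB)
195 GB → disk 5 (remaining 355 GB)

5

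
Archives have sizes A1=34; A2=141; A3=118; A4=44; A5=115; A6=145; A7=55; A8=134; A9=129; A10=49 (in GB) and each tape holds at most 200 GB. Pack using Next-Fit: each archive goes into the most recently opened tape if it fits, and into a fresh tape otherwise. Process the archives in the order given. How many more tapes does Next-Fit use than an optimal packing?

0

Next-Fit: [34,141] [118,44] [115] [145,55] [134] [129,49] → 6 tapes.
6 archives exceed 100 GB (half the capacity), and no two of those can share a tape, so at least 6 tapes are needed.
So 6 is already optimal.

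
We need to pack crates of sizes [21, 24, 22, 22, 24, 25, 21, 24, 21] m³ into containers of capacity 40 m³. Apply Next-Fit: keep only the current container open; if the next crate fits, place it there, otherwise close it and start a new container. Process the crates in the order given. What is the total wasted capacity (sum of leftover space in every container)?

21 m³ → container 1 (remaining 19 m³)
24 m³ → container 2 (remaining 16 m³)
22 m³ → container 3 (remaining 18 m³)
22 m³ → container 4 (remaining 18 m³)
24 m³ → container 5 (remaining 16 m³)
25 m³ → container 6 (remaining 15 m³)
21 m³ → container 7 (remaining 19 m³)
24 m³ → container 8 (remaining 16 m³)
21 m³ → container 9 (remaining 19 m³)
9 containers × 40 m³ = 360 m³; used 204 m³; unused 156 m³.

156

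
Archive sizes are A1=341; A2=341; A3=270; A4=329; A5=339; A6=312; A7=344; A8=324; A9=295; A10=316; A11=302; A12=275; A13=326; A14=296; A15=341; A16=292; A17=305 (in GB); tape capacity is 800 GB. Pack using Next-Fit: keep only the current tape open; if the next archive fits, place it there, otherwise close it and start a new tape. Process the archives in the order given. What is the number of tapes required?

9

A1 (341 GB) → tape 1 (remaining 459 GB)
A2 (341 GB) → tape 1 (remaining 118 GB)
A3 (270 GB) → tape 2 (remaining 530 GB)
A4 (329 GB) → tape 2 (remaining 201 GB)
A5 (339 GB) → tape 3 (remaining 461 GB)
A6 (312 GB) → tape 3 (remaining 149 GB)
A7 (344 GB) → tape 4 (remaining 456 GB)
A8 (324 GB) → tape 4 (remaining 132 GB)
A9 (295 GB) → tape 5 (remaining 505 GB)
A10 (316 GB) → tape 5 (remaining 189 GB)
A11 (302 GB) → tape 6 (remaining 498 GB)
A12 (275 GB) → tape 6 (remaining 223 GB)
A13 (326 GB) → tape 7 (remaining 474 GB)
A14 (296 GB) → tape 7 (remaining 178 GB)
A15 (341 GB) → tape 8 (remaining 459 GB)
A16 (292 GB) → tape 8 (remaining 167 GB)
A17 (305 GB) → tape 9 (remaining 495 GB)
Final tapes: [341,341] [270,329] [339,312] [344,324] [295,316] [302,275] [326,296] [341,292] [305].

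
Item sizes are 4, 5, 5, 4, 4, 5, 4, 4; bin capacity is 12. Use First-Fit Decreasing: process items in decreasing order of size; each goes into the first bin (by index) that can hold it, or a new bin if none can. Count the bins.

Sorted descending: 5, 5, 5, 4, 4, 4, 4, 4.
5 → bin 1 (remaining 7)
5 → bin 1 (remaining 2)
5 → bin 2 (remaining 7)
4 → bin 2 (remaining 3)
4 → bin 3 (remaining 8)
4 → bin 3 (remaining 4)
4 → bin 3 (remaining 0)
4 → bin 4 (remaining 8)

4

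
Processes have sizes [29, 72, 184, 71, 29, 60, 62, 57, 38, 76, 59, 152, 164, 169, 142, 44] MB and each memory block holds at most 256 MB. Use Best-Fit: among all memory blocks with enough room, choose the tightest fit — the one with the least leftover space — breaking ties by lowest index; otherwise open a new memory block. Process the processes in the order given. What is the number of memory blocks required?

7 memory blocks

memory block 1: place 29 MB, 227 MB left
memory block 1: place 72 MB, 155 MB left
memory block 2: place 184 MB, 72 MB left
memory block 2: place 71 MB, 1 MB left
memory block 1: place 29 MB, 126 MB left
memory block 1: place 60 MB, 66 MB left
memory block 1: place 62 MB, 4 MB left
memory block 3: place 57 MB, 199 MB left
memory block 3: place 38 MB, 161 MB left
memory block 3: place 76 MB, 85 MB left
memory block 3: place 59 MB, 26 MB left
memory block 4: place 152 MB, 104 MB left
memory block 5: place 164 MB, 92 MB left
memory block 6: place 169 MB, 87 MB left
memory block 7: place 142 MB, 114 MB left
memory block 6: place 44 MB, 43 MB left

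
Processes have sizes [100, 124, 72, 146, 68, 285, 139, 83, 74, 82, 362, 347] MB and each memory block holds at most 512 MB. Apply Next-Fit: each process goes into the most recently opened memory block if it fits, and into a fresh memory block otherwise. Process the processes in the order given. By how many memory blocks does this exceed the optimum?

1

Next-Fit: [100,124,72,146,68] [285,139,83] [74,82] [362] [347] → 5 memory blocks.
Total size 1882 MB; any packing needs at least ⌈1882/512⌉ = 4 memory blocks.
An optimal packing achieves that bound: [362,146] [347,139] [285,124,100] [83,82,74,72,68] → 4 memory blocks.
Excess: 5 − 4 = 1.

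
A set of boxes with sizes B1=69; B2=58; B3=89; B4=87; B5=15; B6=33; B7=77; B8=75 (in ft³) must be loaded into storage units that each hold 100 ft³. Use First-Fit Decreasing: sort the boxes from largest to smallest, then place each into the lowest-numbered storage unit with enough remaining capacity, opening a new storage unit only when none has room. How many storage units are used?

6 storage units

Sorted descending: 89, 87, 77, 75, 69, 58, 33, 15.
Put 89 ft³ in storage unit 1; 11 ft³ remain.
Put 87 ft³ in storage unit 2; 13 ft³ remain.
Put 77 ft³ in storage unit 3; 23 ft³ remain.
Put 75 ft³ in storage unit 4; 25 ft³ remain.
Put 69 ft³ in storage unit 5; 31 ft³ remain.
Put 58 ft³ in storage unit 6; 42 ft³ remain.
Put 33 ft³ in storage unit 6; 9 ft³ remain.
Put 15 ft³ in storage unit 3; 8 ft³ remain.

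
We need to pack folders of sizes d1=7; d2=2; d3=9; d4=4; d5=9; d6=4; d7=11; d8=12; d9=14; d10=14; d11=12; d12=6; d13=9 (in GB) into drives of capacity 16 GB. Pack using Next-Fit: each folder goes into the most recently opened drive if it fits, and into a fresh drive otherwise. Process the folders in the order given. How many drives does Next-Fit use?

9 drives

d1 (7 GB) → drive 1 (remaining 9 GB)
d2 (2 GB) → drive 1 (remaining 7 GB)
d3 (9 GB) → drive 2 (remaining 7 GB)
d4 (4 GB) → drive 2 (remaining 3 GB)
d5 (9 GB) → drive 3 (remaining 7 GB)
d6 (4 GB) → drive 3 (remaining 3 GB)
d7 (11 GB) → drive 4 (remaining 5 GB)
d8 (12 GB) → drive 5 (remaining 4 GB)
d9 (14 GB) → drive 6 (remaining 2 GB)
d10 (14 GB) → drive 7 (remaining 2 GB)
d11 (12 GB) → drive 8 (remaining 4 GB)
d12 (6 GB) → drive 9 (remaining 10 GB)
d13 (9 GB) → drive 9 (remaining 1 GB)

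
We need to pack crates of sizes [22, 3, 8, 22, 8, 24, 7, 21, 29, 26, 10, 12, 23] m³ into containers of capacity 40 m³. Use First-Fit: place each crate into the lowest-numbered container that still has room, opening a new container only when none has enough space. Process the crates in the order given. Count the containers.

Put 22 m³ in container 1; 18 m³ remain.
Put 3 m³ in container 1; 15 m³ remain.
Put 8 m³ in container 1; 7 m³ remain.
Put 22 m³ in container 2; 18 m³ remain.
Put 8 m³ in container 2; 10 m³ remain.
Put 24 m³ in container 3; 16 m³ remain.
Put 7 m³ in container 1; 0 m³ remain.
Put 21 m³ in container 4; 19 m³ remain.
Put 29 m³ in container 5; 11 m³ remain.
Put 26 m³ in container 6; 14 m³ remain.
Put 10 m³ in container 2; 0 m³ remain.
Put 12 m³ in container 3; 4 m³ remain.
Put 23 m³ in container 7; 17 m³ remain.

7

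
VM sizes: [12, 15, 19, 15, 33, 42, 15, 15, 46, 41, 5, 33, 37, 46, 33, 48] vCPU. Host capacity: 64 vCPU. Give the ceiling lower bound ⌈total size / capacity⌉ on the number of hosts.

8 hosts

Total size = 12 + 15 + 19 + 15 + 33 + 42 + 15 + 15 + 46 + 41 + 5 + 33 + 37 + 46 + 33 + 48 = 455 vCPU.
⌈455 / 64⌉ = 8.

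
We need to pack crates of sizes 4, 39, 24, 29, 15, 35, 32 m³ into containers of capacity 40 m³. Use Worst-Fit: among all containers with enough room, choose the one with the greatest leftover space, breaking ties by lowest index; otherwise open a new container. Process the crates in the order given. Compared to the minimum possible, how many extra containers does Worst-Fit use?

Worst-Fit: [4,24] [39] [29] [15] [35] [32] → 6 containers.
Total size 178 m³; any packing needs at least ⌈178/40⌉ = 5 containers.
An optimal packing achieves that bound: [39] [35,4] [32] [29] [24,15] → 5 containers.
Excess: 6 − 5 = 1.

1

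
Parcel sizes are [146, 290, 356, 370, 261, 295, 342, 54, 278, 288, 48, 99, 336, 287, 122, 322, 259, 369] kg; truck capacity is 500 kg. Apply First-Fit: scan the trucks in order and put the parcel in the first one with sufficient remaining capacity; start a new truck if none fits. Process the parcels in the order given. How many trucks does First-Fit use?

13

Put 146 kg in truck 1; 354 kg remain.
Put 290 kg in truck 1; 64 kg remain.
Put 356 kg in truck 2; 144 kg remain.
Put 370 kg in truck 3; 130 kg remain.
Put 261 kg in truck 4; 239 kg remain.
Put 295 kg in truck 5; 205 kg remain.
Put 342 kg in truck 6; 158 kg remain.
Put 54 kg in truck 1; 10 kg remain.
Put 278 kg in truck 7; 222 kg remain.
Put 288 kg in truck 8; 212 kg remain.
Put 48 kg in truck 2; 96 kg remain.
Put 99 kg in truck 3; 31 kg remain.
Put 336 kg in truck 9; 164 kg remain.
Put 287 kg in truck 10; 213 kg remain.
Put 122 kg in truck 4; 117 kg remain.
Put 322 kg in truck 11; 178 kg remain.
Put 259 kg in truck 12; 241 kg remain.
Put 369 kg in truck 13; 131 kg remain.
Final trucks: [146,290,54] [356,48] [370,99] [261,122] [295] [342] [278] [288] [336] [287] [322] [259] [369].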